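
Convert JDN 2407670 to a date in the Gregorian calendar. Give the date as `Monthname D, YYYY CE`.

November 16, 1879 CE

JDN 2451545 is 1 Jan 2000; 2407670 is −43875 days from there.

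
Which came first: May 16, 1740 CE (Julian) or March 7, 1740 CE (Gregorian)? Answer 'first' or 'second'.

First date → JDN 2356729; second date → JDN 2356648.
JDN 2356648 < JDN 2356729, so the second date is earlier.

second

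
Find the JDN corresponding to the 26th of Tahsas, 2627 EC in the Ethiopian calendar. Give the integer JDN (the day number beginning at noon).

Equivalently 9 January 2635 (Gregorian).
JDN 2299161 is 15 October 1582 CE (Gregorian); the target day is +384321 days from there, so JDN = 2683482.

2683482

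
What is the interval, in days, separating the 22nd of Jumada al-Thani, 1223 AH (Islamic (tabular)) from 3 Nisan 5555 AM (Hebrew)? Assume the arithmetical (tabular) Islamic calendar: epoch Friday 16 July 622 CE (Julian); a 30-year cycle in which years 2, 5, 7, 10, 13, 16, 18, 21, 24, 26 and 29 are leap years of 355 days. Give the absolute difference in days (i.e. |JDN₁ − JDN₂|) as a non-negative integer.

JDN of the first date = 2381645.
JDN of the second date = 2376752.
|2376752 − 2381645| = 4893.

4893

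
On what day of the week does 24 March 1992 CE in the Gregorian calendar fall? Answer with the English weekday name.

2448706 ≡ 1 (mod 7); counting from Monday = 0 gives Tuesday.

Tuesday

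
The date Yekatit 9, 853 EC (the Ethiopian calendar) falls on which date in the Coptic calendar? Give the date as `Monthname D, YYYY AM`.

Meshir 9, 577 AM

The source date corresponds to 7 February 861 in the proleptic Gregorian calendar (JDN 2035572).
That day falls on 9 Meshir 577 AM in the Coptic calendar.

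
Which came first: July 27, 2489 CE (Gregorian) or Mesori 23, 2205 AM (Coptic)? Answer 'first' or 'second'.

The two dates have Julian Day Numbers 2630357 and 2630393 respectively.
Since 2630357 < 2630393, the first date comes first.

first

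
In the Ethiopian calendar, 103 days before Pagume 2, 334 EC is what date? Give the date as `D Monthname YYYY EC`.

JDN of Pagume 2, 334 EC = 1846210.
1846210 − 103 = 1846107.
JDN 1846107 in the Ethiopian calendar is 19 Ginbot 334 EC.

19 Ginbot 334 EC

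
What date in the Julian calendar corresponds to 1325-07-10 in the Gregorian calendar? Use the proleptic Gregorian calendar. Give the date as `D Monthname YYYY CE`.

2 July 1325 CE

At this point the Julian calendar is 8 days behind the Gregorian.
10 July 1325 Gregorian − 8 days → 2 July 1325 Julian.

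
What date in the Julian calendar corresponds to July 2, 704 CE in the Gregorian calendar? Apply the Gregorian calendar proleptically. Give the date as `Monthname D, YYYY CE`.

June 28, 704 CE

The Julian–Gregorian offset here is 4 days (Julian trailing).
2 July 704 Gregorian − 4 days → 28 June 704 Julian.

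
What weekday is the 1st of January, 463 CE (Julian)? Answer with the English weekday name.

Tuesday

In the proleptic Gregorian calendar this is 2 January 463 (JDN 1890169).
1890169 ≡ 1 (mod 7); counting from Monday = 0 gives Tuesday.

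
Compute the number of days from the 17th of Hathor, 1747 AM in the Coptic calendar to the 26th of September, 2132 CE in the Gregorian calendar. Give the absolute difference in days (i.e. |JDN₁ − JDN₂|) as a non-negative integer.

37194

JDN of the first date = 2462832.
JDN of the second date = 2500026.
|2500026 − 2462832| = 37194.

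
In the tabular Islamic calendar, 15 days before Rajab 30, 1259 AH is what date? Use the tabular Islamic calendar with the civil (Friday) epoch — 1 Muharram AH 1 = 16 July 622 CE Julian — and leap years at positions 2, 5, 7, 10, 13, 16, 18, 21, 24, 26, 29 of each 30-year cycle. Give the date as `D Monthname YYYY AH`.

JDN of Rajab 30, 1259 AH = 2394439.
2394439 − 15 = 2394424.
JDN 2394424 in the tabular Islamic calendar is 15 Rajab 1259 AH.

15 Rajab 1259 AH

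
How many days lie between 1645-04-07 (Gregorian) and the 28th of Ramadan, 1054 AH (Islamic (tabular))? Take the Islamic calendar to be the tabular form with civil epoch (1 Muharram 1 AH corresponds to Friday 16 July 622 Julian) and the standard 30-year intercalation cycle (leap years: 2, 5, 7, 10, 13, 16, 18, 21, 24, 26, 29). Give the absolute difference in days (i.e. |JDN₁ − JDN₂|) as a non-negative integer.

130

First date → JDN 2321981; second date → JDN 2321851.
The interval is |2321981 − 2321851| = 130 days.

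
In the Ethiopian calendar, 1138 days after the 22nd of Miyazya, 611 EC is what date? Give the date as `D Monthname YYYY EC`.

Counting 1138 days forward from JDN 1947254 reaches JDN 1948392, which is 4 Sene 614 EC.

4 Sene 614 EC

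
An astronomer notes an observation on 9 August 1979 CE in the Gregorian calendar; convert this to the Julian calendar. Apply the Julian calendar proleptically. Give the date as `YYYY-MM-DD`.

1979-07-27

For dates in this range the Gregorian date is 13 days ahead of the Julian.
9 August 1979 Gregorian − 13 days → 27 July 1979 Julian.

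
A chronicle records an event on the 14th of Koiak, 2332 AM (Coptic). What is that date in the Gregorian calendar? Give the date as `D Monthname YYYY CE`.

Both dates share Julian Day Number 2676531; in the Gregorian calendar that is 29 December 2615 CE.

29 December 2615 CE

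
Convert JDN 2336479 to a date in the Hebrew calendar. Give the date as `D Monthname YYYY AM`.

JDN 2336479 is 16 December 1684 in the Gregorian calendar.
In the Hebrew calendar that day is 9 Tevet 5445 AM.

9 Tevet 5445 AM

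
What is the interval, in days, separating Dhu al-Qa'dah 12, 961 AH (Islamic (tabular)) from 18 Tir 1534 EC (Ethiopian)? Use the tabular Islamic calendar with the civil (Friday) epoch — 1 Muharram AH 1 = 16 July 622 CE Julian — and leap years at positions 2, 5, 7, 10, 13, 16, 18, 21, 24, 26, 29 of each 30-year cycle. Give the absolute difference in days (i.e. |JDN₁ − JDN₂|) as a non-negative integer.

4652

JDN of the first date = 2288938.
JDN of the second date = 2284286.
|2284286 − 2288938| = 4652.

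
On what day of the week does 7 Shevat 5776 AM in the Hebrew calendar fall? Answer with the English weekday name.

Sunday

This is JDN 2457405 (17 January 2016 Gregorian).
Since JDN mod 7 = 6 (0 = Monday), the day is Sunday.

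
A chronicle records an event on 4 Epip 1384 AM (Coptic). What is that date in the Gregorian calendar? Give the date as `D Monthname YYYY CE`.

Both dates share Julian Day Number 2330474; in the Gregorian calendar that is 8 July 1668 CE.

8 July 1668 CE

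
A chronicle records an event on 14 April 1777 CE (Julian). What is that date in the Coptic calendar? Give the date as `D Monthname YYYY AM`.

Julian Day Number of the source date = 2370211.
Converting JDN 2370211 to the Coptic calendar gives 19 Parmouti 1493 AM.

19 Parmouti 1493 AM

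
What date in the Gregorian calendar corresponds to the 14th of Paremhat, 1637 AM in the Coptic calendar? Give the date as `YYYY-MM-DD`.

Both dates share Julian Day Number 2422772; in the Gregorian calendar that is 23 March 1921 CE.

1921-03-23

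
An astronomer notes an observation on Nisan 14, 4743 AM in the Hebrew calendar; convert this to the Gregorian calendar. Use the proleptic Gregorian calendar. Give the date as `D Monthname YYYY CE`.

Julian Day Number of the source date = 2080187.
Converting JDN 2080187 to the Gregorian calendar gives 4 April 983 CE.

4 April 983 CE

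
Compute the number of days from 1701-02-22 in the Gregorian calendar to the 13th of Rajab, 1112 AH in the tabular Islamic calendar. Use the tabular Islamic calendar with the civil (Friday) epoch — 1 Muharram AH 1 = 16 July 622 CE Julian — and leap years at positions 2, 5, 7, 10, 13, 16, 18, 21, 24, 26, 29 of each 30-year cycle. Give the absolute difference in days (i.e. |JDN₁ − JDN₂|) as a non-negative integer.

JDN of the first date = 2342390.
JDN of the second date = 2342330.
|2342330 − 2342390| = 60.

60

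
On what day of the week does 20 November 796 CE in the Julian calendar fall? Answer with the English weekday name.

Sunday

In the proleptic Gregorian calendar this is 24 November 796 (JDN 2012121).
Since JDN mod 7 = 6 (0 = Monday), the day is Sunday.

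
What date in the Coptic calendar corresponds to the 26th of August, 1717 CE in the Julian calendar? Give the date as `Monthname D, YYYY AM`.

The source date corresponds to 6 September 1717 in the Gregorian calendar (JDN 2348430).
That day falls on 3 Pi Kogi Enavot 1433 AM in the Coptic calendar.

Pi Kogi Enavot 3, 1433 AM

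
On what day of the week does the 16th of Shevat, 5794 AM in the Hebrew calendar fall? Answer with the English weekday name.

Sunday

In the Gregorian calendar this is 5 February 2034 (JDN 2463999).
JDN 2463999 mod 7 = 6, and JDN 0 was a Monday, so this is a Sunday.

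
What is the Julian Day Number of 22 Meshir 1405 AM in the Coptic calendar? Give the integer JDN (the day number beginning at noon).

2338012

In the Gregorian calendar the same day is 26 February 1689.
JDN 2451545 is 1 January 2000 CE (Gregorian); the target day is −113533 days from there, so JDN = 2338012.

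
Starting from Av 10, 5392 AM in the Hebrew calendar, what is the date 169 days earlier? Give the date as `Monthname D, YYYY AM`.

Counting 169 days back from JDN 2317345 reaches JDN 2317176, which is Shevat 18, 5392 AM.

Shevat 18, 5392 AM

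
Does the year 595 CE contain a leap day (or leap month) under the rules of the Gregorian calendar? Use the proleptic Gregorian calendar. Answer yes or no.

no

595 is not divisible by 4, so it is a common year.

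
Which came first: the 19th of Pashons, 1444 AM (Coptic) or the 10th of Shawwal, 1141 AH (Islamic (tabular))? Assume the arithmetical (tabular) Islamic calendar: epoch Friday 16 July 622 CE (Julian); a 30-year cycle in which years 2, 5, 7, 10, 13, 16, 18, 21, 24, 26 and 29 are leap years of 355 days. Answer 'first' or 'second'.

Converting both to JDN: 2352344 vs 2352693; the smaller is the first.

first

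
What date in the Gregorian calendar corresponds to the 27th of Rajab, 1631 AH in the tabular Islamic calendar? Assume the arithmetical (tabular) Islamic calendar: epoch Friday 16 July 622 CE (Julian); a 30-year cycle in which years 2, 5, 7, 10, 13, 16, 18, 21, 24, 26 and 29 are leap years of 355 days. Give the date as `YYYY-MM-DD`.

2204-07-26

Julian Day Number of the source date = 2526261.
Converting JDN 2526261 to the Gregorian calendar gives 26 July 2204 CE.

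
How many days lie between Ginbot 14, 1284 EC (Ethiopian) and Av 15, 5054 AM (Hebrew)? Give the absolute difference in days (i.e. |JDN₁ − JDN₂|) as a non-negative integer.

First date → JDN 2193090; second date → JDN 2193912.
The interval is |2193090 − 2193912| = 822 days.

822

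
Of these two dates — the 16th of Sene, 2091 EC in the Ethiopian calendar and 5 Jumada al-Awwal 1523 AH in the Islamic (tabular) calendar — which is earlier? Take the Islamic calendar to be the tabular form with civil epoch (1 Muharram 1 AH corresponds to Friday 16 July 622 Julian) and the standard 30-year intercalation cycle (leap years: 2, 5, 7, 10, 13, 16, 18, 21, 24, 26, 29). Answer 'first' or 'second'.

first

First date → JDN 2487878; second date → JDN 2487908.
JDN 2487878 < JDN 2487908, so the first date is earlier.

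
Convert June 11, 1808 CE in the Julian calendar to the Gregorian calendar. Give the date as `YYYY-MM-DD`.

At this point the Julian calendar is 12 days behind the Gregorian.
11 June 1808 Julian + 12 days → 23 June 1808 Gregorian.

1808-06-23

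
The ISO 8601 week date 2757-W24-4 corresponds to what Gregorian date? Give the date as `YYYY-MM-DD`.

ISO week 1 of 2757 is the week containing the first Thursday of 2757.
Week 24, day 4 (Thursday) lands on 2757-06-13.

2757-06-13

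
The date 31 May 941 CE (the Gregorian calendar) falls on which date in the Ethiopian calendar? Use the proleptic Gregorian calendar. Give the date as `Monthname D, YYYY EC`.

Sene 1, 933 EC

Both dates share Julian Day Number 2064904; in the Ethiopian calendar that is 1 Sene 933 EC.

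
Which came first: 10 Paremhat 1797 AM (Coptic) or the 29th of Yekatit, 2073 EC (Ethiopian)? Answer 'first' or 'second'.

second

The two dates have Julian Day Numbers 2481208 and 2481197 respectively.
Since 2481197 < 2481208, the second date comes first.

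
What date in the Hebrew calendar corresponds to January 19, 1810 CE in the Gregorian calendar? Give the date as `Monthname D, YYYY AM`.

Julian Day Number of the source date = 2382167.
Converting JDN 2382167 to the Hebrew calendar gives 14 Shevat 5570 AM.

Shevat 14, 5570 AM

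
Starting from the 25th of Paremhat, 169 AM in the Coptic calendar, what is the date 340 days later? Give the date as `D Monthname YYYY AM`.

30 Meshir 170 AM

JDN of the 25th of Paremhat, 169 AM = 1886596.
1886596 + 340 = 1886936.
JDN 1886936 in the Coptic calendar is 30 Meshir 170 AM.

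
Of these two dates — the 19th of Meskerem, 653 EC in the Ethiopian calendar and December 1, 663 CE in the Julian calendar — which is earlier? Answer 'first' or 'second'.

First date → JDN 1962382; second date → JDN 1963553.
JDN 1962382 < JDN 1963553, so the first date is earlier.

first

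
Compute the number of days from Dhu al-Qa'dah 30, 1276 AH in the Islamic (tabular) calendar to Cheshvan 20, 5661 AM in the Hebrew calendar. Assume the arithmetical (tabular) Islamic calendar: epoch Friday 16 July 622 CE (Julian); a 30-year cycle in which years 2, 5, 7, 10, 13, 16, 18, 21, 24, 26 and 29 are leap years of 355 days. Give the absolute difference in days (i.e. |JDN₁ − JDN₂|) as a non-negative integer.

First date → JDN 2400581; second date → JDN 2415336.
The interval is |2400581 − 2415336| = 14755 days.

14755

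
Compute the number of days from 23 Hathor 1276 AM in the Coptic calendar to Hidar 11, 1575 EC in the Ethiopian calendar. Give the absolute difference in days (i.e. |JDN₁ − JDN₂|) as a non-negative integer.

First date → JDN 2290806; second date → JDN 2299194.
The interval is |2290806 − 2299194| = 8388 days.

8388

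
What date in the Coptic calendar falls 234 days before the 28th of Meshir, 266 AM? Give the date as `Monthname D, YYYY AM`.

Epip 9, 265 AM

The starting date is JDN 1921998; 1921998 − 234 = 1921764.
JDN 1921764 corresponds to Epip 9, 265 AM.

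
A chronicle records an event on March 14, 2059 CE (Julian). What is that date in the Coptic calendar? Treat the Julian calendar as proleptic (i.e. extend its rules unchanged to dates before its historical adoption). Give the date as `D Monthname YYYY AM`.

18 Paremhat 1775 AM

The source date corresponds to 27 March 2059 in the Gregorian calendar (JDN 2473180).
That day falls on 18 Paremhat 1775 AM in the Coptic calendar.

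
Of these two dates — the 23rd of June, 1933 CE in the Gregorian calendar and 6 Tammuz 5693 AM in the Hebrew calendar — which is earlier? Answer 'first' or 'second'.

The two dates have Julian Day Numbers 2427247 and 2427254 respectively.
Since 2427247 < 2427254, the first date comes first.

first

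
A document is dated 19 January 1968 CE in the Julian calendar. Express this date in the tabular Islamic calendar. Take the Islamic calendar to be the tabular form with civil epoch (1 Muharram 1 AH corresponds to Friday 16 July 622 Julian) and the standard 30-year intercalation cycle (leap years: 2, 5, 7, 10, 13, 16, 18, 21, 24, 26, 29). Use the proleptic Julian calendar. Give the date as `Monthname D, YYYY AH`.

The source date corresponds to 1 February 1968 in the Gregorian calendar (JDN 2439888).
That day falls on 2 Dhu al-Qa'dah 1387 AH in the tabular Islamic calendar.

Dhu al-Qa'dah 2, 1387 AH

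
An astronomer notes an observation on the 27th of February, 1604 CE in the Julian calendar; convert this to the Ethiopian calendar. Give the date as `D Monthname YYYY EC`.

2 Megabit 1596 EC

Julian Day Number of the source date = 2306976.
Converting JDN 2306976 to the Ethiopian calendar gives 2 Megabit 1596 EC.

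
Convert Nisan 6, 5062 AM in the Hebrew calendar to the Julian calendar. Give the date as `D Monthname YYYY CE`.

5 April 1302 CE

The source date corresponds to 13 April 1302 in the proleptic Gregorian calendar (JDN 2196708).
That day falls on 5 April 1302 CE in the Julian calendar.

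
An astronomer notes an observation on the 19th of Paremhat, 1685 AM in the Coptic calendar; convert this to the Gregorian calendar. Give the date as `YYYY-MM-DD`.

Julian Day Number of the source date = 2440309.
Converting JDN 2440309 to the Gregorian calendar gives 28 March 1969 CE.

1969-03-28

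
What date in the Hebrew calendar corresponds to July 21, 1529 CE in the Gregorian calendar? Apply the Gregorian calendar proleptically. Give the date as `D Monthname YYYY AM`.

Julian Day Number of the source date = 2279717.
Converting JDN 2279717 to the Hebrew calendar gives 5 Av 5289 AM.

5 Av 5289 AM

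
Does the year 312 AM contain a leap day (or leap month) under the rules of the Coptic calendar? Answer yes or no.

no

312 mod 4 = 0; in the Coptic calendar a year is leap when year mod 4 = 3, so it is a common year.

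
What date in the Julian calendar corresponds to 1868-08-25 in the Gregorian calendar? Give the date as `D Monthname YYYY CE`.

13 August 1868 CE

The Julian–Gregorian offset here is 12 days (Julian trailing).
25 August 1868 Gregorian − 12 days → 13 August 1868 Julian.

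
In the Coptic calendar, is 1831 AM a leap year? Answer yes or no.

yes

1831 mod 4 = 3; in the Coptic calendar a year is leap when year mod 4 = 3, so it is a leap year.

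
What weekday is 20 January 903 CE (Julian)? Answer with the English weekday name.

This is JDN 2050898 (25 January 903 Gregorian).
Since JDN mod 7 = 3 (0 = Monday), the day is Thursday.

Thursday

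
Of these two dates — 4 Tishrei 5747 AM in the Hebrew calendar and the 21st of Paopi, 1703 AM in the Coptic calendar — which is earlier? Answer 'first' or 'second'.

first

Converting both to JDN: 2446711 vs 2446735; the smaller is the first.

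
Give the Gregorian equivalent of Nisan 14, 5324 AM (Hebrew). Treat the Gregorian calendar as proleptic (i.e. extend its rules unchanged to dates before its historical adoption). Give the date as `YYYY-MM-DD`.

Both dates share Julian Day Number 2292395; in the Gregorian calendar that is 6 April 1564 CE.

1564-04-06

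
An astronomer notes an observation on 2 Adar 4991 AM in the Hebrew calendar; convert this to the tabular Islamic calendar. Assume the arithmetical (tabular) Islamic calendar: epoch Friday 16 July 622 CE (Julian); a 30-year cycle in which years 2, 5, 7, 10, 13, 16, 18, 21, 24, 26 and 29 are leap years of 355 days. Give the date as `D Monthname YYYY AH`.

The source date corresponds to 13 February 1231 in the proleptic Gregorian calendar (JDN 2170717).
That day falls on 1 Rabi' al-Thani 628 AH in the tabular Islamic calendar.

1 Rabi' al-Thani 628 AH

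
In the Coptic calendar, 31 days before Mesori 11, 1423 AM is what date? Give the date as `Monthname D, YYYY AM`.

JDN of Mesori 11, 1423 AM = 2344755.
2344755 − 31 = 2344724.
JDN 2344724 in the Coptic calendar is Epip 10, 1423 AM.

Epip 10, 1423 AM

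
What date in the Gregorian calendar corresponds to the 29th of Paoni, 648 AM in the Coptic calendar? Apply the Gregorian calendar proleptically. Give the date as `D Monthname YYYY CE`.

Both dates share Julian Day Number 2061645; in the Gregorian calendar that is 28 June 932 CE.

28 June 932 CE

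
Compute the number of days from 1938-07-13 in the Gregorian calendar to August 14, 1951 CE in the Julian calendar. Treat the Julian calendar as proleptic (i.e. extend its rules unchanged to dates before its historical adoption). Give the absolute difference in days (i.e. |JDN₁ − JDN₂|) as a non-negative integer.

4793

JDN of the first date = 2429093.
JDN of the second date = 2433886.
|2433886 − 2429093| = 4793.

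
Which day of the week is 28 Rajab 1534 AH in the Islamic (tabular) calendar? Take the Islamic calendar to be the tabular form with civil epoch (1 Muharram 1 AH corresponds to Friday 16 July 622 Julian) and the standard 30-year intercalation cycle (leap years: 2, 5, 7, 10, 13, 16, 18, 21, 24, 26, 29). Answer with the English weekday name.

In the Gregorian calendar this is 16 June 2110 (JDN 2491888).
2491888 ≡ 0 (mod 7); counting from Monday = 0 gives Monday.

Monday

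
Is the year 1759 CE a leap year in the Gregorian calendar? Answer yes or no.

no

1759 is not divisible by 4, so it is a common year.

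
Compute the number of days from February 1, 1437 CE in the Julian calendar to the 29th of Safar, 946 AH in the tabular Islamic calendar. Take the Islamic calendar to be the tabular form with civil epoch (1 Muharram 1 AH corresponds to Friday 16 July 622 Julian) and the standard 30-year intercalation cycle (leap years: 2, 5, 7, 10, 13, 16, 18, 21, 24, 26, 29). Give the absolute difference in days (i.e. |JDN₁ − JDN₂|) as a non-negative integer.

JDN of the first date = 2245954.
JDN of the second date = 2283374.
|2283374 − 2245954| = 37420.

37420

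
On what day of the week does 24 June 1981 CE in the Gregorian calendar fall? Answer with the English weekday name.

JDN 2444780 mod 7 = 2, and JDN 0 was a Monday, so this is a Wednesday.

Wednesday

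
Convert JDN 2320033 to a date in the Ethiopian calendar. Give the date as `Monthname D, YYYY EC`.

JDN 2320033 is 7 December 1639 in the Gregorian calendar.
In the Ethiopian calendar that day is Hidar 30, 1632 EC.

Hidar 30, 1632 EC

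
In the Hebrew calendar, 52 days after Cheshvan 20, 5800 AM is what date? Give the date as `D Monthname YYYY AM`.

JDN of Cheshvan 20, 5800 AM = 2466100.
2466100 + 52 = 2466152.
JDN 2466152 in the Hebrew calendar is 12 Tevet 5800 AM.

12 Tevet 5800 AM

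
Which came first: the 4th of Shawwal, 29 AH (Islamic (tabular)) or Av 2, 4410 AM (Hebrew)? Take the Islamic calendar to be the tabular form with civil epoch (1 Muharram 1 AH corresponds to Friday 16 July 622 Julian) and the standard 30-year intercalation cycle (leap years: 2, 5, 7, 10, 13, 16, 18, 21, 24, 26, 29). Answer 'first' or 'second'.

first

Converting both to JDN: 1958631 vs 1958657; the smaller is the first.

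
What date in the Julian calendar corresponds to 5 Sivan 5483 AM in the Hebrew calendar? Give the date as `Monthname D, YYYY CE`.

Both dates share Julian Day Number 2350531; in the Julian calendar that is 28 May 1723 CE.

May 28, 1723 CE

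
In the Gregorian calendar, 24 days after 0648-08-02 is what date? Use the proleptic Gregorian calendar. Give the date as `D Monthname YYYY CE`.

26 August 648 CE

JDN of 0648-08-02 = 1957951.
1957951 + 24 = 1957975.
JDN 1957975 in the Gregorian calendar is 26 August 648 CE.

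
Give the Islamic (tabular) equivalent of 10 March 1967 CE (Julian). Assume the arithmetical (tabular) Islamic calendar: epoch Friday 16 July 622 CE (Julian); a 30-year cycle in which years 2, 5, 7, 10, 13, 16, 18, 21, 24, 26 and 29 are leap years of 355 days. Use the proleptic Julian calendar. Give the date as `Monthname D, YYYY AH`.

The source date corresponds to 23 March 1967 in the Gregorian calendar (JDN 2439573).
That day falls on 11 Dhu al-Hijjah 1386 AH in the tabular Islamic calendar.

Dhu al-Hijjah 11, 1386 AH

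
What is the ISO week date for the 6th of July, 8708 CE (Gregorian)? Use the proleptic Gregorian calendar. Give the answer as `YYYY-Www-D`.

8708-W28-1

The weekday is Monday (ISO weekday 1).
That Monday belongs to ISO week 28 of ISO year 8708.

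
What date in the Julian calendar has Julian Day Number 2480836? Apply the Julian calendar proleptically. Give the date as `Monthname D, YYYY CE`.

JDN 2480836 is 12 March 2080 in the Gregorian calendar.
In the Julian calendar that day is February 28, 2080 CE.

February 28, 2080 CE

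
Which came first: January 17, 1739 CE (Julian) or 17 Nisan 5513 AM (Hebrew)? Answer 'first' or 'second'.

first

First date → JDN 2356244; second date → JDN 2361441.
JDN 2356244 < JDN 2361441, so the first date is earlier.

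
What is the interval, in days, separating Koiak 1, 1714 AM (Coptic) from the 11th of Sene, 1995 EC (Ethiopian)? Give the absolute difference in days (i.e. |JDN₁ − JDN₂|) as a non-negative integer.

JDN of the first date = 2450793.
JDN of the second date = 2452809.
|2452809 − 2450793| = 2016.

2016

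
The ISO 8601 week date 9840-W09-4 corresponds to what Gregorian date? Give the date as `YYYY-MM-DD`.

9840-02-27

ISO week 1 of 9840 is the week containing the first Thursday of 9840.
Week 9, day 4 (Thursday) lands on 9840-02-27.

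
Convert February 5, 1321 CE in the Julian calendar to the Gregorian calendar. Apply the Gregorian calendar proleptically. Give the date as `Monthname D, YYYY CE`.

For dates in this range the Gregorian date is 8 days ahead of the Julian.
5 February 1321 Julian + 8 days → 13 February 1321 Gregorian.

February 13, 1321 CE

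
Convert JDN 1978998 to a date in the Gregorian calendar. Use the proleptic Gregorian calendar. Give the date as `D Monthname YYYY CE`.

19 March 706 CE

JDN 2451545 is 1 Jan 2000; 1978998 is −472547 days from there.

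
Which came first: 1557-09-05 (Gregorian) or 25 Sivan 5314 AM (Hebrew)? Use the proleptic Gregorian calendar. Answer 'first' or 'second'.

second

The two dates have Julian Day Numbers 2289990 and 2288802 respectively.
Since 2288802 < 2289990, the second date comes first.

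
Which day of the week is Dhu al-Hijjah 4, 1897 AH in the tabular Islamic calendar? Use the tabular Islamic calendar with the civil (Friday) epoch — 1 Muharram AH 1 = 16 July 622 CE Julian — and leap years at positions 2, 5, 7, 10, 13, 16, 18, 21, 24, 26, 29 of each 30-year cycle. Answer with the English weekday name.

Tuesday

Equivalently 26 December 2462 Gregorian, JDN 2620647.
JDN 2620647 mod 7 = 1, and JDN 0 was a Monday, so this is a Tuesday.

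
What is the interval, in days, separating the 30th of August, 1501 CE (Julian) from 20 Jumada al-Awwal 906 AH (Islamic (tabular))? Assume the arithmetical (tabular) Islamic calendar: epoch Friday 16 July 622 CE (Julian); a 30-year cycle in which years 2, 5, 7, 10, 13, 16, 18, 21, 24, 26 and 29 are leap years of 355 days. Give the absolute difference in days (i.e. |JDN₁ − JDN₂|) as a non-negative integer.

261

First date → JDN 2269540; second date → JDN 2269279.
The interval is |2269540 − 2269279| = 261 days.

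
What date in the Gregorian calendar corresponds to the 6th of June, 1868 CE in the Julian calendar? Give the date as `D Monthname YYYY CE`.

18 June 1868 CE

For dates in this range the Gregorian date is 12 days ahead of the Julian.
6 June 1868 Julian + 12 days → 18 June 1868 Gregorian.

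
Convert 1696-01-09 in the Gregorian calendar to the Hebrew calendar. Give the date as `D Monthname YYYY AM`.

5 Shevat 5456 AM

Both dates share Julian Day Number 2340520; in the Hebrew calendar that is 5 Shevat 5456 AM.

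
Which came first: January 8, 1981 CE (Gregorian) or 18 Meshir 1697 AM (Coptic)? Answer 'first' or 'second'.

The two dates have Julian Day Numbers 2444613 and 2444661 respectively.
Since 2444613 < 2444661, the first date comes first.

first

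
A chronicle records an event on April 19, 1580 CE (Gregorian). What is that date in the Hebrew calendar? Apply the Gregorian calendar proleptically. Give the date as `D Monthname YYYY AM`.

24 Nisan 5340 AM

Julian Day Number of the source date = 2298252.
Converting JDN 2298252 to the Hebrew calendar gives 24 Nisan 5340 AM.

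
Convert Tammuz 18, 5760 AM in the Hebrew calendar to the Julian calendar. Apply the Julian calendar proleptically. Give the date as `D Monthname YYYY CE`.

8 July 2000 CE

The source date corresponds to 21 July 2000 in the Gregorian calendar (JDN 2451747).
That day falls on 8 July 2000 CE in the Julian calendar.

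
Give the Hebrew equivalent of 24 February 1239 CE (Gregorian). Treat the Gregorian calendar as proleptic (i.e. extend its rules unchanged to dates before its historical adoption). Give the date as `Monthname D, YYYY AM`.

Adar 11, 4999 AM

Julian Day Number of the source date = 2173650.
Converting JDN 2173650 to the Hebrew calendar gives 11 Adar 4999 AM.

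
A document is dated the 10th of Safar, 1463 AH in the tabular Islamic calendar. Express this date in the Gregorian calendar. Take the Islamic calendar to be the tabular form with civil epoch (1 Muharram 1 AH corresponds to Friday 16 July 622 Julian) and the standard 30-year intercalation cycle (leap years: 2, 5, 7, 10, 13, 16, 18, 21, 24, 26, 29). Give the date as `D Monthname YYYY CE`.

Both dates share Julian Day Number 2466563; in the Gregorian calendar that is 12 February 2041 CE.

12 February 2041 CE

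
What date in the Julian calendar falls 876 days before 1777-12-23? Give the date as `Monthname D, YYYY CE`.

JDN of 1777-12-23 = 2370464.
2370464 − 876 = 2369588.
JDN 2369588 in the Julian calendar is July 31, 1775 CE.

July 31, 1775 CE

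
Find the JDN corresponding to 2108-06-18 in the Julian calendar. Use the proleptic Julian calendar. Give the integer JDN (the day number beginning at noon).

In the Gregorian calendar the same day is 2 July 2108.
JDN 2299161 is 15 October 1582 CE (Gregorian); the target day is +192013 days from there, so JDN = 2491174.

2491174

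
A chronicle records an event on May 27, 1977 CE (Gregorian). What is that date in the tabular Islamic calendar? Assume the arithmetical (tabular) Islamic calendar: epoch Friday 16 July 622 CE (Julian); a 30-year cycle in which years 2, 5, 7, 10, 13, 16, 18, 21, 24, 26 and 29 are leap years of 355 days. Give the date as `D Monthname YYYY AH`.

8 Jumada al-Thani 1397 AH

Julian Day Number of the source date = 2443291.
Converting JDN 2443291 to the tabular Islamic calendar gives 8 Jumada al-Thani 1397 AH.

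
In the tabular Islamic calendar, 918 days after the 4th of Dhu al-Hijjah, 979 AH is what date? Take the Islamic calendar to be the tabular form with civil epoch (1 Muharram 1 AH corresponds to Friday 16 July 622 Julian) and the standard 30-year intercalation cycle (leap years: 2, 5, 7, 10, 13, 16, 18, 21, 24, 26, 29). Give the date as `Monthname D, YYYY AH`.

Counting 918 days forward from JDN 2295339 reaches JDN 2296257, which is Rajab 7, 982 AH.

Rajab 7, 982 AH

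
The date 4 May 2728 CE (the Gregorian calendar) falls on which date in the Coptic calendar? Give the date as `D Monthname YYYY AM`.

20 Parmouti 2444 AM

Both dates share Julian Day Number 2717565; in the Coptic calendar that is 20 Parmouti 2444 AM.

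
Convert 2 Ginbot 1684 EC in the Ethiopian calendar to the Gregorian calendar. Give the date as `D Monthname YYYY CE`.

7 May 1692 CE

Both dates share Julian Day Number 2339178; in the Gregorian calendar that is 7 May 1692 CE.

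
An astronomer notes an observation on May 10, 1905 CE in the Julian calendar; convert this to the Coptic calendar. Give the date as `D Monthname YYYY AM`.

15 Pashons 1621 AM

Julian Day Number of the source date = 2416989.
Converting JDN 2416989 to the Coptic calendar gives 15 Pashons 1621 AM.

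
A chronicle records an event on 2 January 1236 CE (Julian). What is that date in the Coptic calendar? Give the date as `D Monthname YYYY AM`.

Julian Day Number of the source date = 2172508.
Converting JDN 2172508 to the Coptic calendar gives 6 Tobi 952 AM.

6 Tobi 952 AM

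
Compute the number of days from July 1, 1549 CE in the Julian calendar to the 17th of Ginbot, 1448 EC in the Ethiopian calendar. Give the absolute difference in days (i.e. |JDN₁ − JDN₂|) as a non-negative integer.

First date → JDN 2287012; second date → JDN 2252994.
The interval is |2287012 − 2252994| = 34018 days.

34018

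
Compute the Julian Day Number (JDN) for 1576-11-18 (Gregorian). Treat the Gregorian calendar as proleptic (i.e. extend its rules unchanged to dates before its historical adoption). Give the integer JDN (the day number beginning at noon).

JDN 2400001 is 17 November 1858 CE (Gregorian), MJD 0; the target day is −102997 days from there, so JDN = 2297004.

2297004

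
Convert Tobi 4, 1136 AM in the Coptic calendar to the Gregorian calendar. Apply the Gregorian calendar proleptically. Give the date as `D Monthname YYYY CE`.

9 January 1420 CE

Julian Day Number of the source date = 2239712.
Converting JDN 2239712 to the Gregorian calendar gives 9 January 1420 CE.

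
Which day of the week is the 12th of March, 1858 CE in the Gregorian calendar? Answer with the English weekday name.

Since JDN mod 7 = 4 (0 = Monday), the day is Friday.

Friday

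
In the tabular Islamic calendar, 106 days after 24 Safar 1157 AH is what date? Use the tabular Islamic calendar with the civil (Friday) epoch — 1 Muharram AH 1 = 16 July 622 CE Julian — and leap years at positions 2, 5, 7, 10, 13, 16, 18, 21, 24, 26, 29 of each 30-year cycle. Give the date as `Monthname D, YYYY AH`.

Jumada al-Thani 12, 1157 AH

The starting date is JDN 2358141; 2358141 + 106 = 2358247.
JDN 2358247 corresponds to Jumada al-Thani 12, 1157 AH.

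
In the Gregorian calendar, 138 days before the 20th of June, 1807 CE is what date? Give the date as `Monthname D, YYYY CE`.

JDN of the 20th of June, 1807 CE = 2381223.
2381223 − 138 = 2381085.
JDN 2381085 in the Gregorian calendar is February 2, 1807 CE.

February 2, 1807 CE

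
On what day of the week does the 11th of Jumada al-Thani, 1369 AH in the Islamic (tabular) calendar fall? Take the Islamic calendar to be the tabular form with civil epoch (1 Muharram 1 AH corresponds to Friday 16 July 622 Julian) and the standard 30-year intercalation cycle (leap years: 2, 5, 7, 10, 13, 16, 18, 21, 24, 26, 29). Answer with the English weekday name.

In the Gregorian calendar this is 31 March 1950 (JDN 2433372).
Since JDN mod 7 = 4 (0 = Monday), the day is Friday.

Friday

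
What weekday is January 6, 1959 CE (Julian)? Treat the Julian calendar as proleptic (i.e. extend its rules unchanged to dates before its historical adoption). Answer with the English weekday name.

In the Gregorian calendar this is 19 January 1959 (JDN 2436588).
Since JDN mod 7 = 0 (0 = Monday), the day is Monday.

Monday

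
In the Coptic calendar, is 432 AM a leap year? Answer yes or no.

432 mod 4 = 0; in the Coptic calendar a year is leap when year mod 4 = 3, so it is a common year.

no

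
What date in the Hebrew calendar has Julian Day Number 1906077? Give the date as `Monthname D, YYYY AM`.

Av 16, 4266 AM

JDN 1906077 is 24 July 506 in the proleptic Gregorian calendar.
In the Hebrew calendar that day is Av 16, 4266 AM.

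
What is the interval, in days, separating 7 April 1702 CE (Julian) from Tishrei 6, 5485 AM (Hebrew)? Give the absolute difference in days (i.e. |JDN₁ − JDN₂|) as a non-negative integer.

8194

JDN of the first date = 2342810.
JDN of the second date = 2351004.
|2351004 − 2342810| = 8194.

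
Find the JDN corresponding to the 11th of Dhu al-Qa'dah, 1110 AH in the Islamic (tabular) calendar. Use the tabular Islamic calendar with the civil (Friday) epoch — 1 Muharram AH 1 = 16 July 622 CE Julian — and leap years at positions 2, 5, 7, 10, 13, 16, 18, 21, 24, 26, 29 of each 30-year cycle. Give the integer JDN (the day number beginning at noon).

2341738

Equivalently 11 May 1699 (Gregorian).
JDN 2400001 is 17 November 1858 CE (Gregorian), MJD 0; the target day is −58263 days from there, so JDN = 2341738.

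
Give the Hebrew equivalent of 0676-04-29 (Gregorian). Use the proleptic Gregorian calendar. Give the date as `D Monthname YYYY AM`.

6 Iyar 4436 AM

Julian Day Number of the source date = 1968083.
Converting JDN 1968083 to the Hebrew calendar gives 6 Iyar 4436 AM.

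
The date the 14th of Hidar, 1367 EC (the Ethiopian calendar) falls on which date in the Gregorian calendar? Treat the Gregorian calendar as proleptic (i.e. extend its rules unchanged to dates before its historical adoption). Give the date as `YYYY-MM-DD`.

Both dates share Julian Day Number 2223225; in the Gregorian calendar that is 18 November 1374 CE.

1374-11-18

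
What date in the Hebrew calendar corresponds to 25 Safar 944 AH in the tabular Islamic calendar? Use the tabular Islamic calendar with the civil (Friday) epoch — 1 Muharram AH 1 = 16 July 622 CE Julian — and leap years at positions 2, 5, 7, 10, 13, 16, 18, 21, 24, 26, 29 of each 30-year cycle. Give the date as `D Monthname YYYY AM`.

26 Av 5297 AM

Julian Day Number of the source date = 2282662.
Converting JDN 2282662 to the Hebrew calendar gives 26 Av 5297 AM.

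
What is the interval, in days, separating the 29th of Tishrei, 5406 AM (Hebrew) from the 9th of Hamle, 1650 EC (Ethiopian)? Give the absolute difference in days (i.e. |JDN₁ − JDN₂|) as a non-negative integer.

First date → JDN 2322176; second date → JDN 2326826.
The interval is |2322176 − 2326826| = 4650 days.

4650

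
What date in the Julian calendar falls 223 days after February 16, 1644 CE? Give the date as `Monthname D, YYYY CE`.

The starting date is JDN 2321575; 2321575 + 223 = 2321798.
JDN 2321798 corresponds to September 26, 1644 CE.

September 26, 1644 CE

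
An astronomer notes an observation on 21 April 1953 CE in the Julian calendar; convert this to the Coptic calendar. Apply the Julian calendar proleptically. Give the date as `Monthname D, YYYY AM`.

Both dates share Julian Day Number 2434502; in the Coptic calendar that is 26 Parmouti 1669 AM.

Parmouti 26, 1669 AM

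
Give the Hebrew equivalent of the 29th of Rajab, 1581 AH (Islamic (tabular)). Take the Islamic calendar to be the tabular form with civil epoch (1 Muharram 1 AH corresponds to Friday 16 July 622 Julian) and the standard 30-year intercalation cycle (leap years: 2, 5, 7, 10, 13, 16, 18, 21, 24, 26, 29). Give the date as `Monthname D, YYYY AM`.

The source date corresponds to 22 January 2156 in the Gregorian calendar (JDN 2508544).
That day falls on 28 Tevet 5916 AM in the Hebrew calendar.

Tevet 28, 5916 AM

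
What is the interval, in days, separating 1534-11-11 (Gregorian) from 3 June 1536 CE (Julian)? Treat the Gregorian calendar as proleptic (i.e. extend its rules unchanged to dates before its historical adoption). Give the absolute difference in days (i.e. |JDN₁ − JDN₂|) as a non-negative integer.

580

JDN of the first date = 2281656.
JDN of the second date = 2282236.
|2282236 − 2281656| = 580.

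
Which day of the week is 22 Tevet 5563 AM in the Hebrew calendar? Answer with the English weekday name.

Sunday

Equivalently 16 January 1803 Gregorian, JDN 2379607.
Since JDN mod 7 = 6 (0 = Monday), the day is Sunday.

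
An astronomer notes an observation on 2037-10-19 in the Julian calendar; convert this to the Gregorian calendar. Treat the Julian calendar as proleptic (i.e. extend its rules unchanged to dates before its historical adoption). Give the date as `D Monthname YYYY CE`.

1 November 2037 CE

At this point the Julian calendar is 13 days behind the Gregorian.
19 October 2037 Julian + 13 days → 1 November 2037 Gregorian.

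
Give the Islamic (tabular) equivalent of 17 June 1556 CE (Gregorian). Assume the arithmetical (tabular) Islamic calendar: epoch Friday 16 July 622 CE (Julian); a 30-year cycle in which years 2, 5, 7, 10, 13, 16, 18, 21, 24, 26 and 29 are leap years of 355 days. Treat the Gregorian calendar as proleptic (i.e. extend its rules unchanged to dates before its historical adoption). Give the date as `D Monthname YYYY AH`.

Julian Day Number of the source date = 2289545.
Converting JDN 2289545 to the tabular Islamic calendar gives 28 Rajab 963 AH.

28 Rajab 963 AH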